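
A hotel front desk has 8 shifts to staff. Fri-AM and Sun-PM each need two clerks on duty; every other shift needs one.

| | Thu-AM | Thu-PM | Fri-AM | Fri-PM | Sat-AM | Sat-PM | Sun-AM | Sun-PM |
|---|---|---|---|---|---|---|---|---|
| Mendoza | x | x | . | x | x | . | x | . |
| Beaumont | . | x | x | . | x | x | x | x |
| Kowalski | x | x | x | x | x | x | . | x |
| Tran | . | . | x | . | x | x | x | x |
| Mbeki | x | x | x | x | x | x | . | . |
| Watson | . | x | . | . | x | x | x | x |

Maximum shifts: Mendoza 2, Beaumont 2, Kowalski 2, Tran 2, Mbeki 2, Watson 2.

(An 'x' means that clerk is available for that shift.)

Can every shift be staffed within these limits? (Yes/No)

One valid schedule: Thu-AM→Mendoza, Thu-PM→Beaumont, Fri-AM→Kowalski+Tran, Fri-PM→Mendoza, Sat-AM→Mbeki, Sat-PM→Kowalski, Sun-AM→Beaumont, Sun-PM→Tran+Watson.
Loads: Mendoza 2/2, Beaumont 2/2, Kowalski 2/2, Tran 2/2, Mbeki 1/2, Watson 1/2 — all within limits.

Yes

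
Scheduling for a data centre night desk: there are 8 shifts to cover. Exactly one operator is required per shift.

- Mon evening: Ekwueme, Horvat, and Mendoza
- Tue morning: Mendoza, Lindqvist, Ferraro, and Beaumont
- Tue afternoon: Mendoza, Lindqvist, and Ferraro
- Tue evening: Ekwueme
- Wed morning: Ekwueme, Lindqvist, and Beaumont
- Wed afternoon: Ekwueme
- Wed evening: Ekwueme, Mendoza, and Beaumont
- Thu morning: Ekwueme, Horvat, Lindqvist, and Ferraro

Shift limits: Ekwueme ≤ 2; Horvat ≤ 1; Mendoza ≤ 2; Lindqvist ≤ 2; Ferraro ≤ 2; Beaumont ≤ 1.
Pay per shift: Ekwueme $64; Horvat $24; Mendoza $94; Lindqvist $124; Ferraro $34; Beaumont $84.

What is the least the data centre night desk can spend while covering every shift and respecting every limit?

$492

Tue evening can only be covered by Ekwueme, so that assignment is forced.
Wed afternoon can only be covered by Ekwueme, so that assignment is forced.
Picking the cheapest available operator for each shift independently would cost $372, but that ignores the shift limits.
An optimal schedule: Mon evening→Horvat, Tue morning→Mendoza, Tue afternoon→Ferraro, Tue evening→Ekwueme, Wed morning→Beaumont, Wed afternoon→Ekwueme, Wed evening→Mendoza, Thu morning→Ferraro.
Total: 24 + 94 + 34 + 64 + 84 + 64 + 94 + 34 = $492.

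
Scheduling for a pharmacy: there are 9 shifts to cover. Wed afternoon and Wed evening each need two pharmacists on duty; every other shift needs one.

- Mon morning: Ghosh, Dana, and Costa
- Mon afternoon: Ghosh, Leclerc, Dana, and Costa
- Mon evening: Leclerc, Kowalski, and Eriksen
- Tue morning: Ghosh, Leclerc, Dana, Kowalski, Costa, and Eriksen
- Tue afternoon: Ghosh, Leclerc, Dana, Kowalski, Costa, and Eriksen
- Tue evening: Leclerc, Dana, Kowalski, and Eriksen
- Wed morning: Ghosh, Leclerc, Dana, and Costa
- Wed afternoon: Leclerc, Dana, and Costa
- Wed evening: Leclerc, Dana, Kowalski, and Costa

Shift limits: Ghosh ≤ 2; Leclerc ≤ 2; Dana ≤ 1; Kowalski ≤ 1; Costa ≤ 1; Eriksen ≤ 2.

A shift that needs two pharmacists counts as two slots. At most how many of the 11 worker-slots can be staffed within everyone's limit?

Total capacity across all pharmacists is 2+2+1+1+1+2 = 9, and 11 slots are needed, so at most 9 can be filled.
An assignment achieving 9: Mon morning→Ghosh, Mon afternoon→Ghosh, Mon evening→Leclerc, Tue morning→Eriksen, Tue afternoon→Eriksen, Tue evening→Kowalski, Wed morning→Costa, Wed afternoon→Leclerc+Dana.
Loads: Ghosh 2/2, Leclerc 2/2, Dana 1/1, Kowalski 1/1, Costa 1/1, Eriksen 2/2.

9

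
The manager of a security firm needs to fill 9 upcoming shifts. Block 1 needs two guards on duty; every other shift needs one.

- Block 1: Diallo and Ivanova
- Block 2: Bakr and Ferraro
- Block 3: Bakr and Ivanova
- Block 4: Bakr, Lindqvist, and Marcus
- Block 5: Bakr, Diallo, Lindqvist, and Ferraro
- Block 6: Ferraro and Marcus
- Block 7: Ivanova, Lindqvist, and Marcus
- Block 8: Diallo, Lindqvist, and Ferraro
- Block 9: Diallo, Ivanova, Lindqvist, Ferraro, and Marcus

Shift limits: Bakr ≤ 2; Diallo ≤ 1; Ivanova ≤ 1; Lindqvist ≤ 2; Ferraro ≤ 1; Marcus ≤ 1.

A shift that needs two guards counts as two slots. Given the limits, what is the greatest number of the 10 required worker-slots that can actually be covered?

Total capacity across all guards is 2+1+1+2+1+1 = 8, and 10 slots are needed, so at most 8 can be filled.
An assignment achieving 8: Block 1→Diallo+Ivanova, Block 2→Bakr, Block 3→Bakr, Block 4→Lindqvist, Block 6→Ferraro, Block 7→Lindqvist, Block 9→Marcus.
Loads: Bakr 2/2, Diallo 1/1, Ivanova 1/1, Lindqvist 2/2, Ferraro 1/1, Marcus 1/1.

8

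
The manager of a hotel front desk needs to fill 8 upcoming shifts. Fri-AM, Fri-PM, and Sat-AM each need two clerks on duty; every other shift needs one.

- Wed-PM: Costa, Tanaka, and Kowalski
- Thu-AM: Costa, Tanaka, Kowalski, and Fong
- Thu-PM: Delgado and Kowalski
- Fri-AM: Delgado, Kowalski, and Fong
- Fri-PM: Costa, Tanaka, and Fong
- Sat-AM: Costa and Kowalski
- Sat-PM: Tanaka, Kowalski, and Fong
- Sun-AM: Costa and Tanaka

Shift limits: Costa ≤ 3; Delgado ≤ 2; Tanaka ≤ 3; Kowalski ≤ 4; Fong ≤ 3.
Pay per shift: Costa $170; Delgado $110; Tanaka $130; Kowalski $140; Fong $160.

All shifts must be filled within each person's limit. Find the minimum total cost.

Sat-AM can only be covered by Costa and Kowalski, so that assignment is forced.
Picking the cheapest available clerk for each shift independently would cost $1480, but that ignores the shift limits.
An optimal schedule: Wed-PM→Tanaka, Thu-AM→Kowalski, Thu-PM→Delgado, Fri-AM→Delgado+Kowalski, Fri-PM→Tanaka+Fong, Sat-AM→Kowalski+Costa, Sat-PM→Kowalski, Sun-AM→Tanaka.
Total: 130 + 140 + 110 + 110 + 140 + 130 + 160 + 140 + 170 + 140 + 130 = $1500.

$1500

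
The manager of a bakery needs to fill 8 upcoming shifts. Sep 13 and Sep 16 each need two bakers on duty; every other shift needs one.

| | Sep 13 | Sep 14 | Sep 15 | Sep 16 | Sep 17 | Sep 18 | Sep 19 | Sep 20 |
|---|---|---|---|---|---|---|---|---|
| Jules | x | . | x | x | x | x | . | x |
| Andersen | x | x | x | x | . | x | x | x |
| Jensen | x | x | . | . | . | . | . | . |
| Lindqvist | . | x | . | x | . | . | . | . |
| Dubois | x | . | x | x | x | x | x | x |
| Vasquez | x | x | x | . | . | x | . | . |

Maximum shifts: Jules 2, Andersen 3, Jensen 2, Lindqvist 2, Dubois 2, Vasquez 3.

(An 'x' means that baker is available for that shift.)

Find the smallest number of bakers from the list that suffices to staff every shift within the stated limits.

10 slots to fill and no one can take more than 3, so at least ⌈10/3⌉ = 4 bakers are needed.
Jules, Andersen, Jensen, and Vasquez alone can cover everything: Sep 13→Jensen+Vasquez, Sep 14→Jensen, Sep 15→Vasquez, Sep 16→Jules+Andersen, Sep 17→Jules, Sep 18→Vasquez, Sep 19→Andersen, Sep 20→Andersen.

4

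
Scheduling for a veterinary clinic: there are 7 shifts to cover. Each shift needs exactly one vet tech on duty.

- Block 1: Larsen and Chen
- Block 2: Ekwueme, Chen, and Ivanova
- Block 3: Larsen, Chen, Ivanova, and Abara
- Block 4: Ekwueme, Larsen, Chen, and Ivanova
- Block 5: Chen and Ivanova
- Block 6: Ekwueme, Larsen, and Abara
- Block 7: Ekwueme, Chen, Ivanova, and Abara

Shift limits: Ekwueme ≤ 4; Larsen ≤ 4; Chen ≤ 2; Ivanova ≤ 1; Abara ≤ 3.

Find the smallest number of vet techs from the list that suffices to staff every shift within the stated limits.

3

7 slots to fill and no one can take more than 4, so at least ⌈7/4⌉ = 2 vet techs are needed.
No set of 2 vet techs can cover every shift (each such set leaves at least one shift with no one available or exceeds a cap).
Ekwueme, Larsen, and Chen alone can cover everything: Block 1→Larsen, Block 2→Ekwueme, Block 3→Larsen, Block 4→Ekwueme, Block 5→Chen, Block 6→Ekwueme, Block 7→Ekwueme.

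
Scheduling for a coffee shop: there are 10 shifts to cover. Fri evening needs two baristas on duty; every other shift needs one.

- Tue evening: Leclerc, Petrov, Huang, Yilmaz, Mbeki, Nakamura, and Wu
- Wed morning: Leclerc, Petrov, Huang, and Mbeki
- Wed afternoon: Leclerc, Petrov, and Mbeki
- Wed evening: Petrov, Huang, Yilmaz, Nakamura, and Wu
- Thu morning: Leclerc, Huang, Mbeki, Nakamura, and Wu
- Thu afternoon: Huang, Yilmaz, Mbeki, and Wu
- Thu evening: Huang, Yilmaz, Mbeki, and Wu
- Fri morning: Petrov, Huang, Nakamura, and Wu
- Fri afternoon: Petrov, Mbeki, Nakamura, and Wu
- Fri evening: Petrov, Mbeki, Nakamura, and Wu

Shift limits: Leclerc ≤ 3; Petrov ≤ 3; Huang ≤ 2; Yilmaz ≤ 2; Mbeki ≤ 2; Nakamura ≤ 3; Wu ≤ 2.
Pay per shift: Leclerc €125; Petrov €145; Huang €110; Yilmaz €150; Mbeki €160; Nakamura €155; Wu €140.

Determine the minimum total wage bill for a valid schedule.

€1460

Picking the cheapest available barista for each shift independently would cost €1320, but that ignores the shift limits.
An optimal schedule: Tue evening→Leclerc, Wed morning→Huang, Wed afternoon→Leclerc, Wed evening→Yilmaz, Thu morning→Leclerc, Thu afternoon→Huang, Thu evening→Wu, Fri morning→Petrov, Fri afternoon→Petrov, Fri evening→Wu+Petrov.
Total: 125 + 110 + 125 + 150 + 125 + 110 + 140 + 145 + 145 + 140 + 145 = €1460.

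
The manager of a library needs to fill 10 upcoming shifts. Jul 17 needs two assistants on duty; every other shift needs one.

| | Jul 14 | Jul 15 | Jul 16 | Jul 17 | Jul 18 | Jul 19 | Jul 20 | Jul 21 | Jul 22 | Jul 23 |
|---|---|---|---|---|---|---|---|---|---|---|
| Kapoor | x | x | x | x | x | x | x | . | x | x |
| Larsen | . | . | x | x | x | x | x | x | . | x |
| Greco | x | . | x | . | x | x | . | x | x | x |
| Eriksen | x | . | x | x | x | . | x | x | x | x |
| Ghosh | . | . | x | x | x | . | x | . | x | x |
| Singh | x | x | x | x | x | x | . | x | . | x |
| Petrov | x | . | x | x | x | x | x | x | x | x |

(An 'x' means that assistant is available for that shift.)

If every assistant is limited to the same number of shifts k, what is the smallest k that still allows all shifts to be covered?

2

With 7 assistants and 11 worker-slots to fill, someone must work at least ⌈11/7⌉ = 2 shifts, so k ≥ 2.
k = 2 works: Jul 14→Kapoor, Jul 15→Kapoor, Jul 16→Eriksen, Jul 17→Ghosh+Singh, Jul 18→Eriksen, Jul 19→Larsen, Jul 20→Larsen, Jul 21→Greco, Jul 22→Greco, Jul 23→Ghosh.
Loads: Kapoor 2, Larsen 2, Greco 2, Eriksen 2, Ghosh 2, Singh 1, Petrov 0 — all ≤ 2.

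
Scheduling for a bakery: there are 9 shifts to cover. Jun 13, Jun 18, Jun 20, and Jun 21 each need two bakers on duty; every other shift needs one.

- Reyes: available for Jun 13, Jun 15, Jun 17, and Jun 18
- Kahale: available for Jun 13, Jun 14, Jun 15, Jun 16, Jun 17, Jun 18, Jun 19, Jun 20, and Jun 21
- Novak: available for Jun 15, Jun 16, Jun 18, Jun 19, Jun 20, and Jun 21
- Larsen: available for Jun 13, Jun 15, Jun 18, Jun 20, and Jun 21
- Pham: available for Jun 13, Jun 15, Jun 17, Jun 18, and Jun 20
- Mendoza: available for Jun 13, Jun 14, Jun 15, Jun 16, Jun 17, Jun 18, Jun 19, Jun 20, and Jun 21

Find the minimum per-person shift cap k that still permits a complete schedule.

With 6 bakers and 13 worker-slots to fill, someone must work at least ⌈13/6⌉ = 3 shifts, so k ≥ 3.
k = 3 works: Jun 13→Reyes+Larsen, Jun 14→Kahale, Jun 15→Reyes, Jun 16→Kahale, Jun 17→Reyes, Jun 18→Novak+Pham, Jun 19→Kahale, Jun 20→Novak+Larsen, Jun 21→Novak+Larsen.
Loads: Reyes 3, Kahale 3, Novak 3, Larsen 3, Pham 1, Mendoza 0 — all ≤ 3.

3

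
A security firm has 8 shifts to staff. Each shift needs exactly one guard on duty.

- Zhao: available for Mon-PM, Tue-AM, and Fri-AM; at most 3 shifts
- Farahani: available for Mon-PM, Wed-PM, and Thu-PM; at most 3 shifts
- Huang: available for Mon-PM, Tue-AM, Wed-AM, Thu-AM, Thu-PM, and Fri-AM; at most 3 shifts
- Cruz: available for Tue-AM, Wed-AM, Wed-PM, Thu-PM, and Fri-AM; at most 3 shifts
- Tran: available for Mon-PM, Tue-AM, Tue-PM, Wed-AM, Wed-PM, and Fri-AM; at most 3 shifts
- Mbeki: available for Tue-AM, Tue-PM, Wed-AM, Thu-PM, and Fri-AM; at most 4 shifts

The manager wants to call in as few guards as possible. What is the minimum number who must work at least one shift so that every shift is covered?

3

8 slots to fill and no one can take more than 4, so at least ⌈8/4⌉ = 2 guards are needed.
Any 2 guards together have capacity at most 4+3 = 7 < 8 slots, so 2 can never suffice.
Zhao, Huang, and Tran alone can cover everything: Mon-PM→Zhao, Tue-AM→Zhao, Tue-PM→Tran, Wed-AM→Huang, Wed-PM→Tran, Thu-AM→Huang, Thu-PM→Huang, Fri-AM→Zhao.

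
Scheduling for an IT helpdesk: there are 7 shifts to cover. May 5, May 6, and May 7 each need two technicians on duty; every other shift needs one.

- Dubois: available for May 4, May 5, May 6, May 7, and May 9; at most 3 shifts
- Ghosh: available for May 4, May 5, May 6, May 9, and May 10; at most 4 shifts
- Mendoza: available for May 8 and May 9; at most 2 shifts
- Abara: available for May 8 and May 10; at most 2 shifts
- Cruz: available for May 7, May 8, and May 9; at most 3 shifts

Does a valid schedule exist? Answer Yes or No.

May 5 can only be covered by Dubois and Ghosh, so that assignment is forced.
May 6 can only be covered by Dubois and Ghosh, so that assignment is forced.
May 7 can only be covered by Dubois and Cruz, so that assignment is forced.
One valid schedule: May 4→Ghosh, May 5→Dubois+Ghosh, May 6→Dubois+Ghosh, May 7→Dubois+Cruz, May 8→Mendoza, May 9→Mendoza, May 10→Ghosh.
Loads: Dubois 3/3, Ghosh 4/4, Mendoza 2/2, Abara 0/2, Cruz 1/3 — all within limits.

Yes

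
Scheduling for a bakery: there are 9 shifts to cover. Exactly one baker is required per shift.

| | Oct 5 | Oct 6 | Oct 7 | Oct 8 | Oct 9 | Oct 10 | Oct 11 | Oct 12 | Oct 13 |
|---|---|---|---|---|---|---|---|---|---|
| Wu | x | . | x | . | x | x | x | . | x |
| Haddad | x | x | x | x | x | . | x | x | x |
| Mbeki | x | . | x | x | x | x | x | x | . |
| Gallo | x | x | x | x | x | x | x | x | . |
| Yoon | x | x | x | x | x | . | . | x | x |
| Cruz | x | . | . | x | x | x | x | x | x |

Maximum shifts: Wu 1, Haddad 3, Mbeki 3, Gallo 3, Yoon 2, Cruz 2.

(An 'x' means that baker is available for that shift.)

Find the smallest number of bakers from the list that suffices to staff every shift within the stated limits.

9 slots to fill and no one can take more than 3, so at least ⌈9/3⌉ = 3 bakers are needed.
Haddad, Mbeki, and Gallo alone can cover everything: Oct 5→Haddad, Oct 6→Haddad, Oct 7→Mbeki, Oct 8→Mbeki, Oct 9→Gallo, Oct 10→Mbeki, Oct 11→Gallo, Oct 12→Gallo, Oct 13→Haddad.

3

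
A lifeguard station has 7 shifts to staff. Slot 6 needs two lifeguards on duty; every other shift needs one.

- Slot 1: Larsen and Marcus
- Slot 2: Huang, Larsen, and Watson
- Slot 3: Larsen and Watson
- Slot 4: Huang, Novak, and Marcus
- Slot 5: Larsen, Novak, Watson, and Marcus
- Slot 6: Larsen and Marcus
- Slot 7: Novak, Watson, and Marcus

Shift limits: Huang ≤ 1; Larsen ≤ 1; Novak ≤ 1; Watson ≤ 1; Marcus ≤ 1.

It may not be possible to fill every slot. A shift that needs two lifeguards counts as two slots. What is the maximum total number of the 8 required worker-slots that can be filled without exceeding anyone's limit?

Total capacity across all lifeguards is 1+1+1+1+1 = 5, and 8 slots are needed, so at most 5 can be filled.
An assignment achieving 5: Slot 1→Larsen, Slot 2→Huang, Slot 3→Watson, Slot 4→Novak, Slot 6→Marcus.
Loads: Huang 1/1, Larsen 1/1, Novak 1/1, Watson 1/1, Marcus 1/1.

5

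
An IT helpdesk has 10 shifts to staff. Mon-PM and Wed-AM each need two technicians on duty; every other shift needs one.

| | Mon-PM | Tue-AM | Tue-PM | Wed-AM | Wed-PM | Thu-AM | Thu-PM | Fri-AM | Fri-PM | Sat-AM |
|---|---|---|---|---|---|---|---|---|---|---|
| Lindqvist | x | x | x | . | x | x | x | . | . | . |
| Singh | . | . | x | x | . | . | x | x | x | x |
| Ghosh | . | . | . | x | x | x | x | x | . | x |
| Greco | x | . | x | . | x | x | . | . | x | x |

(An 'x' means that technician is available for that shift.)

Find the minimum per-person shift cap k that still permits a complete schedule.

With 4 technicians and 12 worker-slots to fill, someone must work at least ⌈12/4⌉ = 3 shifts, so k ≥ 3.
k = 3 works: Mon-PM→Lindqvist+Greco, Tue-AM→Lindqvist, Tue-PM→Lindqvist, Wed-AM→Singh+Ghosh, Wed-PM→Ghosh, Thu-AM→Greco, Thu-PM→Ghosh, Fri-AM→Singh, Fri-PM→Singh, Sat-AM→Greco.
Loads: Lindqvist 3, Singh 3, Ghosh 3, Greco 3 — all ≤ 3.

3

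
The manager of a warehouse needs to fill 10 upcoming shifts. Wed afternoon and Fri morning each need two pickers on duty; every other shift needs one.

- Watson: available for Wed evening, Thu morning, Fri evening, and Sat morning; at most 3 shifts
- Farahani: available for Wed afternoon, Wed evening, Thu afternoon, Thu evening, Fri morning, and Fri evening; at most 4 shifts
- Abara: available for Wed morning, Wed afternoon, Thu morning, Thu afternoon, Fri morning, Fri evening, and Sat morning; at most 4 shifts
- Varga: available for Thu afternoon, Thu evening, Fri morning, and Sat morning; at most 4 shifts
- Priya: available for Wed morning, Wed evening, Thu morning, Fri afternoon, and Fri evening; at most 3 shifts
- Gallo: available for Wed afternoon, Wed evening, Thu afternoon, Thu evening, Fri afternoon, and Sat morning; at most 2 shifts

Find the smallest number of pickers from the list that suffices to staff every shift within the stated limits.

12 slots to fill and no one can take more than 4, so at least ⌈12/4⌉ = 3 pickers are needed.
No set of 3 pickers can cover every shift (each such set leaves at least one shift with no one available or exceeds a cap).
Watson, Farahani, Abara, and Priya alone can cover everything: Wed morning→Abara, Wed afternoon→Farahani+Abara, Wed evening→Watson, Thu morning→Watson, Thu afternoon→Farahani, Thu evening→Farahani, Fri morning→Farahani+Abara, Fri afternoon→Priya, Fri evening→Abara, Sat morning→Watson.

4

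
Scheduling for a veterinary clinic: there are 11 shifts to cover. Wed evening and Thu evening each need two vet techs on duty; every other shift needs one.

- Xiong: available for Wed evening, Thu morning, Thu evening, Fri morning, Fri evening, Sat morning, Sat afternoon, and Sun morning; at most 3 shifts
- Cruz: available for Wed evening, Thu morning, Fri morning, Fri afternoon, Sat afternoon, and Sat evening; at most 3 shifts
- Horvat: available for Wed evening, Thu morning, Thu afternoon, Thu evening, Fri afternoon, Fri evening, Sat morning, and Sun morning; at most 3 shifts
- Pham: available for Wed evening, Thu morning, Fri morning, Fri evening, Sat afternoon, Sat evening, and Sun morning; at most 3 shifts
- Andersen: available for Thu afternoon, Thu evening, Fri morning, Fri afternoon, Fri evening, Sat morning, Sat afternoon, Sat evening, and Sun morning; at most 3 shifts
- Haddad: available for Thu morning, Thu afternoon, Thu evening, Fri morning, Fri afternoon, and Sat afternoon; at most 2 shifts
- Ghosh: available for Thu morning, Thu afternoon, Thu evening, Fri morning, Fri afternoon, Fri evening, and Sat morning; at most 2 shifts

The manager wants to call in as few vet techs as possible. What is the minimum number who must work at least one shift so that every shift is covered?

13 slots to fill and no one can take more than 3, so at least ⌈13/3⌉ = 5 vet techs are needed.
Xiong, Cruz, Horvat, Pham, and Andersen alone can cover everything: Wed evening→Horvat+Pham, Thu morning→Xiong, Thu afternoon→Horvat, Thu evening→Xiong+Horvat, Fri morning→Cruz, Fri afternoon→Cruz, Fri evening→Pham, Sat morning→Xiong, Sat afternoon→Pham, Sat evening→Cruz, Sun morning→Andersen.

5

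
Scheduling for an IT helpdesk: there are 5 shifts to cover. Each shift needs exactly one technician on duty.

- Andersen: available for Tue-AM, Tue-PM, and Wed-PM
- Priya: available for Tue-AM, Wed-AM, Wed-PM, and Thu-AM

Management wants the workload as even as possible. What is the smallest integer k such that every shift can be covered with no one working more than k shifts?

3

With 2 technicians and 5 worker-slots to fill, someone must work at least ⌈5/2⌉ = 3 shifts, so k ≥ 3.
k = 3 works: Tue-AM→Andersen, Tue-PM→Andersen, Wed-AM→Priya, Wed-PM→Andersen, Thu-AM→Priya.
Loads: Andersen 3, Priya 2 — all ≤ 3.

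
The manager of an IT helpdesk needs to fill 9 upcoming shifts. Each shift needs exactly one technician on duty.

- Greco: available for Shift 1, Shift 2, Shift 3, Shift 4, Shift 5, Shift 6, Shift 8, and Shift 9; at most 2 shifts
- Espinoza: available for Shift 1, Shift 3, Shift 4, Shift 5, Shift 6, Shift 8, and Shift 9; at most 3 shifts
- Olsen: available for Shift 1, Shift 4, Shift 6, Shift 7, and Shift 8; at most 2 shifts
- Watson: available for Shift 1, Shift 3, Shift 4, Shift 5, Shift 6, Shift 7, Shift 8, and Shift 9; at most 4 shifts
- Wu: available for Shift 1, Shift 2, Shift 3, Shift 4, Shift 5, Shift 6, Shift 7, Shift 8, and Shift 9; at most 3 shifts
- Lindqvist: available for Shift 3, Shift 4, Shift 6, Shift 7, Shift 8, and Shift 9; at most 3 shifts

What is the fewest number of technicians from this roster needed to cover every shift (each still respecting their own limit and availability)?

3

9 slots to fill and no one can take more than 4, so at least ⌈9/4⌉ = 3 technicians are needed.
Greco, Espinoza, and Watson alone can cover everything: Shift 1→Greco, Shift 2→Greco, Shift 3→Espinoza, Shift 4→Espinoza, Shift 5→Espinoza, Shift 6→Watson, Shift 7→Watson, Shift 8→Watson, Shift 9→Watson.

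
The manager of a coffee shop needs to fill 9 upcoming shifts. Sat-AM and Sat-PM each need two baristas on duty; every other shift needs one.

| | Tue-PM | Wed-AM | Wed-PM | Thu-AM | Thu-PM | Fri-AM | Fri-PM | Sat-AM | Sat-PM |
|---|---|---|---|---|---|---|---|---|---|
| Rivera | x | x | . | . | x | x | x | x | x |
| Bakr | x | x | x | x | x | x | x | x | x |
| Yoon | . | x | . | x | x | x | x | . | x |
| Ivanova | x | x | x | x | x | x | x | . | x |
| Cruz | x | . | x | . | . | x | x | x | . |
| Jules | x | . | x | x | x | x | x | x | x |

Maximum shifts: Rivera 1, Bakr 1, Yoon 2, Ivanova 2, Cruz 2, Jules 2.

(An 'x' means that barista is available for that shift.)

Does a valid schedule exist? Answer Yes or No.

Total capacity is 1+1+2+2+2+2 = 10 but 11 worker-slots are needed — infeasible.

No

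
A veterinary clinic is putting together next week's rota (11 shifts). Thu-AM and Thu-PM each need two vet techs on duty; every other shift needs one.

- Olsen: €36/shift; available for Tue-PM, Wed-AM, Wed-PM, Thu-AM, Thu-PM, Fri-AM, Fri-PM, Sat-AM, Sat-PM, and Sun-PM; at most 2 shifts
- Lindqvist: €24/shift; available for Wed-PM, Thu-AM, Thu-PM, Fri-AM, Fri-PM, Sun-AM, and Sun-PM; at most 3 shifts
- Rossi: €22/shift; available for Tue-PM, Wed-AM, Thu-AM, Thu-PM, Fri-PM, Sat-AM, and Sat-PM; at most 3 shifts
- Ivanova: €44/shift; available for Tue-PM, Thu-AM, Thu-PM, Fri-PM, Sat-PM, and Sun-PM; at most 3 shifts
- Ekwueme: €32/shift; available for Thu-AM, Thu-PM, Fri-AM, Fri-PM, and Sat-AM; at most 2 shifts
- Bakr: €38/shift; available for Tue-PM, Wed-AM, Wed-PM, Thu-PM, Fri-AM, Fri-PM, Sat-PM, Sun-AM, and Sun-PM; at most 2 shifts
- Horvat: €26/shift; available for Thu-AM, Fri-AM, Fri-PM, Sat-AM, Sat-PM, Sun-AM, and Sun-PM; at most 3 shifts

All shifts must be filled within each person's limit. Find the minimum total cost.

€352

Picking the cheapest available vet tech for each shift independently would cost €298, but that ignores the shift limits.
An optimal schedule: Tue-PM→Rossi, Wed-AM→Rossi, Wed-PM→Lindqvist, Thu-AM→Ekwueme+Olsen, Thu-PM→Ekwueme+Olsen, Fri-AM→Lindqvist, Fri-PM→Horvat, Sat-AM→Rossi, Sat-PM→Horvat, Sun-AM→Lindqvist, Sun-PM→Horvat.
Total: 22 + 22 + 24 + 32 + 36 + 32 + 36 + 24 + 26 + 22 + 26 + 24 + 26 = €352.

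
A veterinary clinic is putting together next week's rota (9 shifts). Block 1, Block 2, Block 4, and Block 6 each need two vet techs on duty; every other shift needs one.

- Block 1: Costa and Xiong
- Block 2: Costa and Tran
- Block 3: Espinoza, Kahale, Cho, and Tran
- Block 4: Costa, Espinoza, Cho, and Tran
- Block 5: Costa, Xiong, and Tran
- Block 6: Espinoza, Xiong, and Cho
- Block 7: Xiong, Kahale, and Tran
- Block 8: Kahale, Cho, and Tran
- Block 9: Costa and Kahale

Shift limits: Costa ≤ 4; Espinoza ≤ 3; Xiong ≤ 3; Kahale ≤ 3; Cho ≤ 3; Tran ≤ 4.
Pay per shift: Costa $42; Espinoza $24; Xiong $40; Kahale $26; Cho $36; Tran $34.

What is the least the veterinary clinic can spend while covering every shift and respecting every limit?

$412

Block 1 can only be covered by Costa and Xiong, so that assignment is forced.
Block 2 can only be covered by Costa and Tran, so that assignment is forced.
Picking the cheapest available vet tech for each shift independently would cost $412, and that bound is achievable.
An optimal schedule: Block 1→Xiong+Costa, Block 2→Tran+Costa, Block 3→Espinoza, Block 4→Espinoza+Tran, Block 5→Tran, Block 6→Espinoza+Cho, Block 7→Kahale, Block 8→Kahale, Block 9→Kahale.
Total: 40 + 42 + 34 + 42 + 24 + 24 + 34 + 34 + 24 + 36 + 26 + 26 + 26 = $412.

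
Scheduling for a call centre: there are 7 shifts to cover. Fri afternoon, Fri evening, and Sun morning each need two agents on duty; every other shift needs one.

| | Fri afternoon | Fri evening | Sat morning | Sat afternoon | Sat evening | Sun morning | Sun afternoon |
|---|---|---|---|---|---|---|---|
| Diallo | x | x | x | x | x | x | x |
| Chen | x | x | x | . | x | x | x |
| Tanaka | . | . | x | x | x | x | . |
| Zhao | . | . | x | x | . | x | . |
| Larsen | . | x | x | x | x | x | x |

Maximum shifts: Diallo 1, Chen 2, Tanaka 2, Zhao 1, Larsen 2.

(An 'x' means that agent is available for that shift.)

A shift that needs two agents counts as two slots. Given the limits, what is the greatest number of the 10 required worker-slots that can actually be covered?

Total capacity across all agents is 1+2+2+1+2 = 8, and 10 slots are needed, so at most 8 can be filled.
An assignment achieving 8: Fri afternoon→Diallo+Chen, Fri evening→Chen+Larsen, Sat morning→Zhao, Sat afternoon→Tanaka, Sat evening→Tanaka, Sun afternoon→Larsen.
Loads: Diallo 1/1, Chen 2/2, Tanaka 2/2, Zhao 1/1, Larsen 2/2.

8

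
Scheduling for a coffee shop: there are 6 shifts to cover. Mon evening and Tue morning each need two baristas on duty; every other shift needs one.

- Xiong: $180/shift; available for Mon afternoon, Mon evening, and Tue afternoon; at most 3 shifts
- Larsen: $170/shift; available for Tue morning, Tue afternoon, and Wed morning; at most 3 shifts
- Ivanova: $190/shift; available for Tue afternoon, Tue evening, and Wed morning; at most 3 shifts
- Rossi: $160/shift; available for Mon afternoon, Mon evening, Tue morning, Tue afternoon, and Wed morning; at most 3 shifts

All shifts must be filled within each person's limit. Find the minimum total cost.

$1360

Mon evening can only be covered by Xiong and Rossi, so that assignment is forced.
Tue morning can only be covered by Larsen and Rossi, so that assignment is forced.
Tue evening can only be covered by Ivanova, so that assignment is forced.
Picking the cheapest available barista for each shift independently would cost $1340, but that ignores the shift limits.
An optimal schedule: Mon afternoon→Rossi, Mon evening→Rossi+Xiong, Tue morning→Rossi+Larsen, Tue afternoon→Larsen, Tue evening→Ivanova, Wed morning→Larsen.
Total: 160 + 160 + 180 + 160 + 170 + 170 + 190 + 170 = $1360.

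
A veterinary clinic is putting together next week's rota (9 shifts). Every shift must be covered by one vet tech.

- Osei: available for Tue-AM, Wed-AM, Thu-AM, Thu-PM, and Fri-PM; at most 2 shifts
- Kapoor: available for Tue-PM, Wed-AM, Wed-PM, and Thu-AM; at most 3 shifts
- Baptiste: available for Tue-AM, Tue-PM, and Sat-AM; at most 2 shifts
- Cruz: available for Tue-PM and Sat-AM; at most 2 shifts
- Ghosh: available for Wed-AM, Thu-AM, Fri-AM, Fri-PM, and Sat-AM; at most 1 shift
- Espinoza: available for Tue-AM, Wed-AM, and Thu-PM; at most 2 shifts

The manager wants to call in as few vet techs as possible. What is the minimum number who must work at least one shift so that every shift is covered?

9 slots to fill and no one can take more than 3, so at least ⌈9/3⌉ = 3 vet techs are needed.
No set of 4 vet techs can cover every shift (each such set leaves at least one shift with no one available or exceeds a cap).
Osei, Kapoor, Baptiste, Cruz, and Ghosh alone can cover everything: Tue-AM→Baptiste, Tue-PM→Baptiste, Wed-AM→Kapoor, Wed-PM→Kapoor, Thu-AM→Kapoor, Thu-PM→Osei, Fri-AM→Ghosh, Fri-PM→Osei, Sat-AM→Cruz.

5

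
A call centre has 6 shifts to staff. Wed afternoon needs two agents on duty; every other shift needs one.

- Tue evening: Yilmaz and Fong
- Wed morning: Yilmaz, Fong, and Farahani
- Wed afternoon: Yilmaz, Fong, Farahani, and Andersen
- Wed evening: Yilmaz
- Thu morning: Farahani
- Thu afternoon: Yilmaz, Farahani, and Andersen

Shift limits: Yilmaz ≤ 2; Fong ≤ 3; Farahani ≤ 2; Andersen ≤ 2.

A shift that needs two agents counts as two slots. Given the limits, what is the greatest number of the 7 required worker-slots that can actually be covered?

Total capacity across all agents is 2+3+2+2 = 9, and 7 slots are needed, so at most 7 can be filled.
An assignment achieving 7: Tue evening→Yilmaz, Wed morning→Fong, Wed afternoon→Fong+Andersen, Wed evening→Yilmaz, Thu morning→Farahani, Thu afternoon→Farahani.
Loads: Yilmaz 2/2, Fong 2/3, Farahani 2/2, Andersen 1/2.

7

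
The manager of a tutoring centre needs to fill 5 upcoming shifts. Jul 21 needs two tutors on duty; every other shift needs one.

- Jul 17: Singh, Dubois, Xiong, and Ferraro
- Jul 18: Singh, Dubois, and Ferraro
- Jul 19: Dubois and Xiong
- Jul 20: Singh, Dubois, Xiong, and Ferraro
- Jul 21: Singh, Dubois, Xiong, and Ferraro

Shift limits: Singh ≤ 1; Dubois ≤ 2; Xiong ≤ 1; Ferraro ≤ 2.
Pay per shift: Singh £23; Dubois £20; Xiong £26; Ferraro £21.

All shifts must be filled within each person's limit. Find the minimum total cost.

Picking the cheapest available tutor for each shift independently would cost £121, but that ignores the shift limits.
An optimal schedule: Jul 17→Dubois, Jul 18→Singh, Jul 19→Dubois, Jul 20→Ferraro, Jul 21→Xiong+Ferraro.
Total: 20 + 23 + 20 + 21 + 26 + 21 = £131.

£131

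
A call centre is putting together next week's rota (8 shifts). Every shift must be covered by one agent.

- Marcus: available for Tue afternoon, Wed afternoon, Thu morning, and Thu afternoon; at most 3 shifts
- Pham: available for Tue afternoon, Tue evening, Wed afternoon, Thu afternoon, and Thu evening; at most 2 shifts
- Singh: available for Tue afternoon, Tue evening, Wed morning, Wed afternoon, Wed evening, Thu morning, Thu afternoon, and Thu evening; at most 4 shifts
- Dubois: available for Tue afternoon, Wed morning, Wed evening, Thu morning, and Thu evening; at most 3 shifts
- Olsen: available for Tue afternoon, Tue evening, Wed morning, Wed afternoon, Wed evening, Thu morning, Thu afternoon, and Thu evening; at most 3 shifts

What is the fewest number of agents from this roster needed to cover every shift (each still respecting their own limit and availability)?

8 slots to fill and no one can take more than 4, so at least ⌈8/4⌉ = 2 agents are needed.
Any 2 agents together have capacity at most 4+3 = 7 < 8 slots, so 2 can never suffice.
Marcus, Pham, and Singh alone can cover everything: Tue afternoon→Marcus, Tue evening→Pham, Wed morning→Singh, Wed afternoon→Marcus, Wed evening→Singh, Thu morning→Marcus, Thu afternoon→Singh, Thu evening→Pham.

3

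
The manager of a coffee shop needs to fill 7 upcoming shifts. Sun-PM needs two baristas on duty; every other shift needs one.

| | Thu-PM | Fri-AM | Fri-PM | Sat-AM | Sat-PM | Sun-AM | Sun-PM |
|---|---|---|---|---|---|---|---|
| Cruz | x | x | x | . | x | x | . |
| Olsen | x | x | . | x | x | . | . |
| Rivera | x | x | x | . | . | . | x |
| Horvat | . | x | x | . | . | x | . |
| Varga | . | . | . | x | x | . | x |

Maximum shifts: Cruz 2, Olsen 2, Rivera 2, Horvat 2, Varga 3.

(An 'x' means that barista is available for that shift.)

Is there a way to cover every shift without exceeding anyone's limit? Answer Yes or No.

Sun-PM can only be covered by Rivera and Varga, so that assignment is forced.
One valid schedule: Thu-PM→Cruz, Fri-AM→Horvat, Fri-PM→Rivera, Sat-AM→Olsen, Sat-PM→Olsen, Sun-AM→Cruz, Sun-PM→Rivera+Varga.
Loads: Cruz 2/2, Olsen 2/2, Rivera 2/2, Horvat 1/2, Varga 1/3 — all within limits.

Yes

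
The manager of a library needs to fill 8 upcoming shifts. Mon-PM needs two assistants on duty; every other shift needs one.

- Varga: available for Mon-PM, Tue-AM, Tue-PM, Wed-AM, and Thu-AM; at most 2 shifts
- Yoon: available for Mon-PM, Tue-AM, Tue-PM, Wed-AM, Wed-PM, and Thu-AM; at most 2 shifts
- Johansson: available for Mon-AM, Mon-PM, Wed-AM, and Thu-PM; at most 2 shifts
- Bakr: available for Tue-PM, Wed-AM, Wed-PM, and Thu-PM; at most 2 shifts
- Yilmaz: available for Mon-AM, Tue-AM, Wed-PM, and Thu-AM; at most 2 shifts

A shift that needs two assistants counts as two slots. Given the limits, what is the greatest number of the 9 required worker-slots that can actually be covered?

Total capacity across all assistants is 2+2+2+2+2 = 10, and 9 slots are needed, so at most 9 can be filled.
An assignment achieving 9: Mon-AM→Johansson, Mon-PM→Varga+Yoon, Tue-AM→Varga, Tue-PM→Yoon, Wed-AM→Bakr, Wed-PM→Bakr, Thu-AM→Yilmaz, Thu-PM→Johansson.
Loads: Varga 2/2, Yoon 2/2, Johansson 2/2, Bakr 2/2, Yilmaz 1/2.

9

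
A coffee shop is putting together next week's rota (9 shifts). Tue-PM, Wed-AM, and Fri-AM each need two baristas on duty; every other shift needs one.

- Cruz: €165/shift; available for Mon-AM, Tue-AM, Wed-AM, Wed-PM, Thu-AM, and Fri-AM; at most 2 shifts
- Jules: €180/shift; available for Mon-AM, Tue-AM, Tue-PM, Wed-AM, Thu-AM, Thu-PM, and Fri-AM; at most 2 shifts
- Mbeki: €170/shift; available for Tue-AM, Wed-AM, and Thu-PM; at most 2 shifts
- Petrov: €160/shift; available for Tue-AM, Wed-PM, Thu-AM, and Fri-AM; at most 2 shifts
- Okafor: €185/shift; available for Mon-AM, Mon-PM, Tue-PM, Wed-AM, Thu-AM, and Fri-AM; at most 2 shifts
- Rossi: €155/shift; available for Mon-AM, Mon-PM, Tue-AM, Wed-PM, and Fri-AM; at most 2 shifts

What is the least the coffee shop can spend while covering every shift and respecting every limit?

€2030

Tue-PM can only be covered by Jules and Okafor, so that assignment is forced.
Picking the cheapest available barista for each shift independently would cost €1965, but that ignores the shift limits.
An optimal schedule: Mon-AM→Rossi, Mon-PM→Okafor, Tue-AM→Mbeki, Tue-PM→Jules+Okafor, Wed-AM→Cruz+Mbeki, Wed-PM→Cruz, Thu-AM→Petrov, Thu-PM→Jules, Fri-AM→Petrov+Rossi.
Total: 155 + 185 + 170 + 180 + 185 + 165 + 170 + 165 + 160 + 180 + 160 + 155 = €2030.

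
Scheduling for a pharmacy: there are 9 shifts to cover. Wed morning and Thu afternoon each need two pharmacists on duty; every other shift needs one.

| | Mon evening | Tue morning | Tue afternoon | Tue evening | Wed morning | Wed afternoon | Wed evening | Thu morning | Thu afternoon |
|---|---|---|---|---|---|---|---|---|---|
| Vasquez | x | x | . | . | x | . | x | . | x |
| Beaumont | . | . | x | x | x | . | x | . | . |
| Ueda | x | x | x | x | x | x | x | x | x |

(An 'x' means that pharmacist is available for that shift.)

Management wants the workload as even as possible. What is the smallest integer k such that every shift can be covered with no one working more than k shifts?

With 3 pharmacists and 11 worker-slots to fill, someone must work at least ⌈11/3⌉ = 4 shifts, so k ≥ 4.
k = 4 works: Mon evening→Vasquez, Tue morning→Vasquez, Tue afternoon→Beaumont, Tue evening→Beaumont, Wed morning→Vasquez+Beaumont, Wed afternoon→Ueda, Wed evening→Beaumont, Thu morning→Ueda, Thu afternoon→Vasquez+Ueda.
Loads: Vasquez 4, Beaumont 4, Ueda 3 — all ≤ 4.

4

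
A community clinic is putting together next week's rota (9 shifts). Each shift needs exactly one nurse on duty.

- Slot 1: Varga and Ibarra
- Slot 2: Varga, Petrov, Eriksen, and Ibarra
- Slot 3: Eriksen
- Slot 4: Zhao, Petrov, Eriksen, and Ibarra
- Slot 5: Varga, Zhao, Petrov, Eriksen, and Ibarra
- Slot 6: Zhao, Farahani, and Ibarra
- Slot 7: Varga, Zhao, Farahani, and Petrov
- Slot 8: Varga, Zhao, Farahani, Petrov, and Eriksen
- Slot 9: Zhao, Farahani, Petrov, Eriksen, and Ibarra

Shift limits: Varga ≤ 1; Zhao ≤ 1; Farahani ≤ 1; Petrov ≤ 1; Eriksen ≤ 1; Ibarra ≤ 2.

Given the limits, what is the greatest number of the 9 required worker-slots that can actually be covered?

7

Total capacity across all nurses is 1+1+1+1+1+2 = 7, and 9 slots are needed, so at most 7 can be filled.
An assignment achieving 7: Slot 1→Varga, Slot 2→Petrov, Slot 3→Eriksen, Slot 4→Ibarra, Slot 5→Ibarra, Slot 6→Zhao, Slot 7→Farahani.
Loads: Varga 1/1, Zhao 1/1, Farahani 1/1, Petrov 1/1, Eriksen 1/1, Ibarra 2/2.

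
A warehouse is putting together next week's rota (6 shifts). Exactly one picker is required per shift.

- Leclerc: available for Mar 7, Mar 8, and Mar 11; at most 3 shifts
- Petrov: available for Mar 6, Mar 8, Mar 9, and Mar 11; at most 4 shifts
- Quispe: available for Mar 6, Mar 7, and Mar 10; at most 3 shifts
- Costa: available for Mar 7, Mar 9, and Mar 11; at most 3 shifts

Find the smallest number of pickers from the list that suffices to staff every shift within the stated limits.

2

6 slots to fill and no one can take more than 4, so at least ⌈6/4⌉ = 2 pickers are needed.
Petrov and Quispe alone can cover everything: Mar 6→Petrov, Mar 7→Quispe, Mar 8→Petrov, Mar 9→Petrov, Mar 10→Quispe, Mar 11→Petrov.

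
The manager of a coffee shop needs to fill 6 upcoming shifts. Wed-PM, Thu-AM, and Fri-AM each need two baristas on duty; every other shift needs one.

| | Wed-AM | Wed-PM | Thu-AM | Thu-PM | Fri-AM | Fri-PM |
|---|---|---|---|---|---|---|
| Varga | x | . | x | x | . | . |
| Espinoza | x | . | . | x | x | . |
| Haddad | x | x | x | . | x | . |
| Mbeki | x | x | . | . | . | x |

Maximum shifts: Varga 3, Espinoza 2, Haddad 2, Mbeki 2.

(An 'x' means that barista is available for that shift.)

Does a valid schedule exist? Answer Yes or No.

Total capacity is 9 and 9 slots are needed, so capacity alone doesn't rule it out.
Shifts {Wed-PM, Thu-AM, Fri-AM} need 6 worker-slots in total, but the baristas available for any of those shifts (Varga, Espinoza, Haddad, and Mbeki) can supply at most 5 among them. So no valid schedule exists.

No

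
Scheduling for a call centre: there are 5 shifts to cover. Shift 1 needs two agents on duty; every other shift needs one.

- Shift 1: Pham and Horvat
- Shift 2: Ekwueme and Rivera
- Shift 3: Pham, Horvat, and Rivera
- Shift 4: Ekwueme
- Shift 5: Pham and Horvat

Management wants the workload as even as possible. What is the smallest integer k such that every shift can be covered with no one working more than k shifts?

With 4 agents and 6 worker-slots to fill, someone must work at least ⌈6/4⌉ = 2 shifts, so k ≥ 2.
k = 2 works: Shift 1→Pham+Horvat, Shift 2→Ekwueme, Shift 3→Horvat, Shift 4→Ekwueme, Shift 5→Pham.
Loads: Ekwueme 2, Pham 2, Horvat 2, Rivera 0 — all ≤ 2.

2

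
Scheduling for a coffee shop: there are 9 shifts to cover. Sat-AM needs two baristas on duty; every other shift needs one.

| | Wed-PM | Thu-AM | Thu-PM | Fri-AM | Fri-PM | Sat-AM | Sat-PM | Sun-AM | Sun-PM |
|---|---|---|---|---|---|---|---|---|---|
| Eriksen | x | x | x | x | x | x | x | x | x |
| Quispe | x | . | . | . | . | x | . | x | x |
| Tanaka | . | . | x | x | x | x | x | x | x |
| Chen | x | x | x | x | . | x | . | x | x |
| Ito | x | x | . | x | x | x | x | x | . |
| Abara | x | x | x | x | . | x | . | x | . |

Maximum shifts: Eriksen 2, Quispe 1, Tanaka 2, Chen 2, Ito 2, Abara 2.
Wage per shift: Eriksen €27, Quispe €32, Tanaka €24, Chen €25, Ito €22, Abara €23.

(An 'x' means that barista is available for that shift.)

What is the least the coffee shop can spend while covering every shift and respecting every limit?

€242

Picking the cheapest available barista for each shift independently would cost €224, but that ignores the shift limits.
An optimal schedule: Wed-PM→Chen, Thu-AM→Abara, Thu-PM→Abara, Fri-AM→Tanaka, Fri-PM→Ito, Sat-AM→Chen+Eriksen, Sat-PM→Ito, Sun-AM→Eriksen, Sun-PM→Tanaka.
Total: 25 + 23 + 23 + 24 + 22 + 25 + 27 + 22 + 27 + 24 = €242.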